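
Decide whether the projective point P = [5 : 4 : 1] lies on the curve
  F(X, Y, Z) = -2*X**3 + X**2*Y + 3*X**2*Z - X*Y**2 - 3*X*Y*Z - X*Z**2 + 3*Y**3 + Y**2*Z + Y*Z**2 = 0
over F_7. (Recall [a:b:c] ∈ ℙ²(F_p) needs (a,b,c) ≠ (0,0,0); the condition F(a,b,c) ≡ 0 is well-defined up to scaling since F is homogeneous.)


F(5,4,1) ≡ 6 (mod 7); P is NOT on the curve.

Evaluate F(5, 4, 1) term-by-term (mod 7).
  -2*X**3 ↦ -2·125·1·1 = -250
  X**2*Y ↦ 1·25·4·1 = 100
  3*X**2*Z ↦ 3·25·1·1 = 75
  -X*Y**2 ↦ -1·5·16·1 = -80
  -3*X*Y*Z ↦ -3·5·4·1 = -60
  -X*Z**2 ↦ -1·5·1·1 = -5
  3*Y**3 ↦ 3·1·64·1 = 192
  Y**2*Z ↦ 1·1·16·1 = 16
  Y*Z**2 ↦ 1·1·4·1 = 4
Sum: F(5, 4, 1) = (-250) + (100) + (75) + (-80) + (-60) + (-5) + (192) + (16) + (4) = -8.
Reducing mod 7: -8 ≡ 6 (mod 7).
Since F(a, b, c) ≡ 6 ≠ 0 (mod 7), P does NOT lie on the curve.


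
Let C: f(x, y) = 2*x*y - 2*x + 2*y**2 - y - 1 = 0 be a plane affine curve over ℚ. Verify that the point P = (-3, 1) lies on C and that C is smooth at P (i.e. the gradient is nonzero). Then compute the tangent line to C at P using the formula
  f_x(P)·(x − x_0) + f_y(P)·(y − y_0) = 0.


Tangent line at P: 3 - 3*y = 0.

Step 1: f(-3, 1) = 0, so P lies on C.
Step 2: partial derivatives
  f_x(x, y) = 2*y - 2, f_y(x, y) = 2*x + 4*y - 1.
  f_x(P) = 0, f_y(P) = -3 (gradient nonzero, so P is smooth).
Step 3: tangent line at P: 0·(x − -3) + -3·(y − 1) = 0.
Expanding: 3 - 3*y = 0.


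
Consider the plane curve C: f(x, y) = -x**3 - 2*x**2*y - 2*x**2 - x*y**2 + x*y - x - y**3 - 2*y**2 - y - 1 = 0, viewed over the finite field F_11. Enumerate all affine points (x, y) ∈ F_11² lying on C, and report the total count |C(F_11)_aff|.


Affine F_11-points: {(0, 8), (1, 1), (1, 6), (4, 10), (8, 0), (8, 1), (9, 1), (10, 9)}; count = 8.

For each of the 121 pairs (x, y) ∈ F_11², evaluate f(x, y) mod 11. Record the zeros.
  x = 0: [0↦10, 1↦6, 2↦3, 3↦6, 4↦9, 5↦6, 6↦2, 7↦2, 8↦0, 9↦1, 10↦10]  zeros at y ∈ {8}
  x = 1: [0↦6, 1↦0, 2↦4, 3↦1, 4↦7, 5↦5, 6↦0, 7↦8, 8↦1, 9↦6, 10↦6]  zeros at y ∈ {1, 6}
  x = 2: [0↦3, 1↦2, 2↦9, 3↦7, 4↦1, 5↦7, 6↦8, 7↦9, 8↦4, 9↦9, 10↦7]  zeros at y ∈ ∅
  x = 3: [0↦6, 1↦6, 2↦1, 3↦7, 4↦7, 5↦6, 6↦9, 7↦10, 8↦3, 9↦4, 10↦7]  zeros at y ∈ ∅
  x = 4: [0↦9, 1↦6, 2↦7, 3↦6, 4↦8, 5↦7, 6↦8, 7↦5, 8↦3, 9↦7, 10↦0]  zeros at y ∈ {10}
  x = 5: [0↦6, 1↦7, 2↦10, 3↦9, 4↦9, 5↦4, 6↦10, 7↦10, 8↦9, 9↦1, 10↦2]  zeros at y ∈ ∅
  x = 6: [0↦2, 1↦3, 2↦4, 3↦10, 4↦4, 5↦2, 6↦9, 7↦8, 8↦4, 9↦2, 10↦7]  zeros at y ∈ ∅
  x = 7: [0↦2, 1↦10, 2↦5, 3↦3, 4↦9, 5↦6, 6↦10, 7↦4, 8↦4, 9↦4, 10↦9]  zeros at y ∈ ∅
  x = 8: [0↦0, 1↦0, 2↦7, 3↦4, 4↦7, 5↦10, 6↦7, 7↦3, 8↦3, 9↦1, 10↦2]  zeros at y ∈ {0, 1}
  x = 9: [0↦1, 1↦0, 2↦4, 3↦7, 4↦3, 5↦8, 6↦5, 7↦10, 8↦6, 9↦9, 10↦2]  zeros at y ∈ {1}
  x = 10: [0↦10, 1↦4, 2↦1, 3↦6, 4↦2, 5↦5, 6↦9, 7↦8, 8↦7, 9↦0, 10↦3]  zeros at y ∈ {9}
Collecting zeros: affine points = {(0, 8), (1, 1), (1, 6), (4, 10), (8, 0), (8, 1), (9, 1), (10, 9)}.
Total count |C(F_11)_aff| = 8.


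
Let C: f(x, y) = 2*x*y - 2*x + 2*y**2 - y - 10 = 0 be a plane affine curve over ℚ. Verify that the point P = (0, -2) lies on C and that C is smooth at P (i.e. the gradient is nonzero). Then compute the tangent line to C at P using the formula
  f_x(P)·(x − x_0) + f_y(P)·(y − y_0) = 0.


Tangent line at P: -6*x - 9*y - 18 = 0.

Step 1: f(0, -2) = 0, so P lies on C.
Step 2: partial derivatives
  f_x(x, y) = 2*y - 2, f_y(x, y) = 2*x + 4*y - 1.
  f_x(P) = -6, f_y(P) = -9 (gradient nonzero, so P is smooth).
Step 3: tangent line at P: -6·(x − 0) + -9·(y − -2) = 0.
Expanding: -6*x - 9*y - 18 = 0.


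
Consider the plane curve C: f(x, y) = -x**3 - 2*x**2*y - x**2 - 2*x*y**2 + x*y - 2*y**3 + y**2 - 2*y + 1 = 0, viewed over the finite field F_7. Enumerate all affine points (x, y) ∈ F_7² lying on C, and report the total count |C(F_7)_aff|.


Affine F_7-points: {(0, 4), (1, 1), (3, 0), (3, 2), (3, 6), (5, 4)}; count = 6.

For each of the 49 pairs (x, y) ∈ F_7², evaluate f(x, y) mod 7. Record the zeros.
  x = 0: [0↦1, 1↦5, 2↦6, 3↦6, 4↦0, 5↦4, 6↦6]  zeros at y ∈ {4}
  x = 1: [0↦6, 1↦0, 2↦1, 3↦4, 4↦4, 5↦3, 6↦3]  zeros at y ∈ {1}
  x = 2: [0↦3, 1↦4, 2↦1, 3↦3, 4↦5, 5↦2, 6↦3]  zeros at y ∈ ∅
  x = 3: [0↦0, 1↦4, 2↦0, 3↦4, 4↦4, 5↦2, 6↦0]  zeros at y ∈ {0, 2, 6}
  x = 4: [0↦5, 1↦1, 2↦6, 3↦1, 4↦2, 5↦4, 6↦2]  zeros at y ∈ ∅
  x = 5: [0↦5, 1↦3, 2↦6, 3↦2, 4↦0, 5↦2, 6↦3]  zeros at y ∈ {4}
  x = 6: [0↦1, 1↦4, 2↦1, 3↦1, 4↦6, 5↦4, 6↦4]  zeros at y ∈ ∅
Collecting zeros: affine points = {(0, 4), (1, 1), (3, 0), (3, 2), (3, 6), (5, 4)}.
Total count |C(F_7)_aff| = 6.


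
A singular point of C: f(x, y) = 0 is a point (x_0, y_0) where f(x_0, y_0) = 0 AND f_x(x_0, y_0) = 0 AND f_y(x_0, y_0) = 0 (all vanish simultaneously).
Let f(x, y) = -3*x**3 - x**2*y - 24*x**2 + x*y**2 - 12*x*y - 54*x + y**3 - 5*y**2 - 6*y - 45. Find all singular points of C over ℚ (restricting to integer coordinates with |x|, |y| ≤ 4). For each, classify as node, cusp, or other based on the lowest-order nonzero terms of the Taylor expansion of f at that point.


Singular points: {(-3, 3)}; classification: cusp.

Compute partial derivatives:
  f_x = -9*x**2 - 2*x*y - 48*x + y**2 - 12*y - 54.
  f_y = -x**2 + 2*x*y - 12*x + 3*y**2 - 10*y - 6.
Scan x_0 ∈ {−4, ..., 4}. For each x_0, f_y(x_0, y) is a polynomial in y; find its integer roots y ∈ {−4, ..., 4}, then test f_x and f at those candidates.
  x = -4: f_y(-4, y) = 3*y**2 - 18*y + 26; no integer root y with |y| ≤ 4.
  x = -3: f_y(-3, y) = 3*y**2 - 16*y + 21; vanishes at y ∈ {3}. (-3, 3): f_x = 0, f = 0 — SINGULAR.
  x = -2: f_y(-2, y) = 3*y**2 - 14*y + 14; no integer root y with |y| ≤ 4.
  x = -1: f_y(-1, y) = 3*y**2 - 12*y + 5; no integer root y with |y| ≤ 4.
  x = 0: f_y(0, y) = 3*y**2 - 10*y - 6; no integer root y with |y| ≤ 4.
  x = 1: f_y(1, y) = 3*y**2 - 8*y - 19; no integer root y with |y| ≤ 4.
  x = 2: f_y(2, y) = 3*y**2 - 6*y - 34; no integer root y with |y| ≤ 4.
  x = 3: f_y(3, y) = 3*y**2 - 4*y - 51; no integer root y with |y| ≤ 4.
  x = 4: f_y(4, y) = 3*y**2 - 2*y - 70; no integer root y with |y| ≤ 4.
Only singular point on the grid: (-3, 3).
Classify: substitute x = -3 + u, y = 3 + v and expand: f = -3*u**3 - u**2*v + u*v**2 + v**3 + v**2.
No constant or linear terms (consistent with a singular point). Quadratic part: v**2. Cubic part: -3*u**3 - u**2*v + u*v**2 + v**3.
The quadratic part v**2 is a perfect square, so there is a single (double) tangent line v = 0, i.e. y = 3. Restricting the cubic part to that line (v = 0) leaves -3*u**3 ≠ 0, so f is not divisible by v and the branch is v² ≈ 3*u**3 to lowest order — this is a cusp.
Classification: cusp.


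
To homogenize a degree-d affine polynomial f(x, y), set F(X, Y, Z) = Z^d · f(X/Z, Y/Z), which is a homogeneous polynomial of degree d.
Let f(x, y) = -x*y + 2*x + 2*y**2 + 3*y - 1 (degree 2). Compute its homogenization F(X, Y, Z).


F(X, Y, Z) = -X*Y + 2*X*Z + 2*Y**2 + 3*Y*Z - Z**2

deg(f) = 2.
Substitute x = X/Z, y = Y/Z into f, then multiply by Z^2.
  monomial -1·x^1·y^1 ↦ -1·X^1·Y^1·Z^0.
  monomial 2·x^1·y^0 ↦ 2·X^1·Y^0·Z^1.
  monomial 2·x^0·y^2 ↦ 2·X^0·Y^2·Z^0.
  monomial 3·x^0·y^1 ↦ 3·X^0·Y^1·Z^1.
  monomial -1·x^0·y^0 ↦ -1·X^0·Y^0·Z^2.
Collecting: F(X, Y, Z) = -X*Y + 2*X*Z + 2*Y**2 + 3*Y*Z - Z**2.


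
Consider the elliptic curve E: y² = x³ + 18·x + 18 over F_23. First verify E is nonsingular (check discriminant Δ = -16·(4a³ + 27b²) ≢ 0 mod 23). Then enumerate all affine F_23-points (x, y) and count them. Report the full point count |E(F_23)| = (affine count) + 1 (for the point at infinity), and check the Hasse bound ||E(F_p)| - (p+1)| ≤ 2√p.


Affine points = {(0, 8), (0, 15), (2, 4), (2, 19), (4, 4), (4, 19), (5, 7), (5, 16), (7, 2), (7, 21), (9, 9), (9, 14), (10, 5), (10, 18), (11, 11), (11, 12), (14, 1), (14, 22), (15, 11), (15, 12), (16, 3), (16, 20), (17, 4), (17, 19), (20, 11), (20, 12)}; affine count = 26; |E(F_23)| = 27.

Discriminant check: Δ ∝ 4a³ + 27b² = 4·18³ + 27·18² = 4·5832 + 27·324 ≡ 14 (mod 23). Nonzero ⇒ E is nonsingular.
For each x ∈ F_23, compute rhs = x³ + 18·x + 18 mod 23, then count y ∈ F_23 with y² ≡ rhs.
  x = 0: rhs = 18, matching y values: 8, 15 (2 points).
  x = 1: rhs = 14, matching y values: none (0 points).
  x = 2: rhs = 16, matching y values: 4, 19 (2 points).
  x = 3: rhs = 7, matching y values: none (0 points).
  x = 4: rhs = 16, matching y values: 4, 19 (2 points).
  x = 5: rhs = 3, matching y values: 7, 16 (2 points).
  x = 6: rhs = 20, matching y values: none (0 points).
  x = 7: rhs = 4, matching y values: 2, 21 (2 points).
  x = 8: rhs = 7, matching y values: none (0 points).
  x = 9: rhs = 12, matching y values: 9, 14 (2 points).
  x = 10: rhs = 2, matching y values: 5, 18 (2 points).
  x = 11: rhs = 6, matching y values: 11, 12 (2 points).
  x = 12: rhs = 7, matching y values: none (0 points).
  x = 13: rhs = 11, matching y values: none (0 points).
  x = 14: rhs = 1, matching y values: 1, 22 (2 points).
  x = 15: rhs = 6, matching y values: 11, 12 (2 points).
  x = 16: rhs = 9, matching y values: 3, 20 (2 points).
  x = 17: rhs = 16, matching y values: 4, 19 (2 points).
  x = 18: rhs = 10, matching y values: none (0 points).
  x = 19: rhs = 20, matching y values: none (0 points).
  x = 20: rhs = 6, matching y values: 11, 12 (2 points).
  x = 21: rhs = 20, matching y values: none (0 points).
  x = 22: rhs = 22, matching y values: none (0 points).
Total affine count: 26.
Full point count |E(F_23)| = 26 + 1 = 27.
Hasse bound: |27 − (23+1)| = |3| = 3 ≤ 2√23 ≈ 9.5917 ✓.


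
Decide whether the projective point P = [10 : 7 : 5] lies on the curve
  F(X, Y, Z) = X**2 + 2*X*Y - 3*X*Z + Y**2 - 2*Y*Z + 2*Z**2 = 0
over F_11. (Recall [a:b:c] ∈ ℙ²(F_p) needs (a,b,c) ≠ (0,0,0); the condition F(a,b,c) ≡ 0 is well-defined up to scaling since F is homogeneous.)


F(10,7,5) ≡ 9 (mod 11); P is NOT on the curve.

Evaluate F(10, 7, 5) term-by-term (mod 11).
  X**2 ↦ 1·100·1·1 = 100
  2*X*Y ↦ 2·10·7·1 = 140
  -3*X*Z ↦ -3·10·1·5 = -150
  Y**2 ↦ 1·1·49·1 = 49
  -2*Y*Z ↦ -2·1·7·5 = -70
  2*Z**2 ↦ 2·1·1·25 = 50
Sum: F(10, 7, 5) = (100) + (140) + (-150) + (49) + (-70) + (50) = 119.
Reducing mod 11: 119 ≡ 9 (mod 11).
Since F(a, b, c) ≡ 9 ≠ 0 (mod 11), P does NOT lie on the curve.


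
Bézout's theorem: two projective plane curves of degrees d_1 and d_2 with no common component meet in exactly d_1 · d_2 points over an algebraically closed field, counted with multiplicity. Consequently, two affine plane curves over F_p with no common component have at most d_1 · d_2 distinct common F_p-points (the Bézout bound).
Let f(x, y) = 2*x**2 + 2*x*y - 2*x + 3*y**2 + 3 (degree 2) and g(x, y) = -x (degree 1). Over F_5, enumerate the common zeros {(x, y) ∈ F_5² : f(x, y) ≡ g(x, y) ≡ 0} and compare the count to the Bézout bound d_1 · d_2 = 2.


Common zeros: {(0, 2), (0, 3)}; count = 2; Bézout bound = 2.

deg(f) = 2, deg(g) = 1, so Bézout bound = 2.
Scan x ∈ F_5. For each x, list the y ∈ F_5 with f(x, y) ≡ 0 and those with g(x, y) ≡ 0 (mod 5); the common zeros in that column are the intersection.
  x = 0: f ≡ 0 at y ∈ {2, 3}; g ≡ 0 at y ∈ {0, 1, 2, 3, 4}; common: {2, 3}.
  x = 1: f ≡ 0 at y ∈ ∅; g ≡ 0 at y ∈ ∅; common: ∅.
  x = 2: f ≡ 0 at y ∈ ∅; g ≡ 0 at y ∈ ∅; common: ∅.
  x = 3: f ≡ 0 at y ∈ {0, 3}; g ≡ 0 at y ∈ ∅; common: ∅.
  x = 4: f ≡ 0 at y ∈ {2}; g ≡ 0 at y ∈ ∅; common: ∅.
Collecting: common zeros = {(0, 2), (0, 3)}, so the count is 2.
Comparison with the Bézout bound: 2 ≤ 2 = deg(f)·deg(g), as expected for curves with no common component (the bound is attained).


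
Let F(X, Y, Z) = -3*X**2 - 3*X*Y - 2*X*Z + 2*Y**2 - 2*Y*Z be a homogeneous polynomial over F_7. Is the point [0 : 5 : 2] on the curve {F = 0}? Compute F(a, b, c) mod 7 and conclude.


F(0,5,2) ≡ 2 (mod 7); P is NOT on the curve.

Evaluate F(0, 5, 2) term-by-term (mod 7).
  -3*X**2 ↦ -3·0·1·1 = 0
  -3*X*Y ↦ -3·0·5·1 = 0
  -2*X*Z ↦ -2·0·1·2 = 0
  2*Y**2 ↦ 2·1·25·1 = 50
  -2*Y*Z ↦ -2·1·5·2 = -20
Sum: F(0, 5, 2) = (0) + (0) + (0) + (50) + (-20) = 30.
Reducing mod 7: 30 ≡ 2 (mod 7).
Since F(a, b, c) ≡ 2 ≠ 0 (mod 7), P does NOT lie on the curve.


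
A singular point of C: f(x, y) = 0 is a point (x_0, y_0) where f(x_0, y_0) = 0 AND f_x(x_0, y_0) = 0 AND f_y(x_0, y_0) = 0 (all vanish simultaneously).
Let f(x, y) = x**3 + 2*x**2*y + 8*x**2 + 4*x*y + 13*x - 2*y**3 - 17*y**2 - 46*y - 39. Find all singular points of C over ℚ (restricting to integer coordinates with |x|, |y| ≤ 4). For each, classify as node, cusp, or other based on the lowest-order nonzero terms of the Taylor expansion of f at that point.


Singular points: {(-1, -3)}; classification: node.

Compute partial derivatives:
  f_x = 3*x**2 + 4*x*y + 16*x + 4*y + 13.
  f_y = 2*x**2 + 4*x - 6*y**2 - 34*y - 46.
Scan x_0 ∈ {−4, ..., 4}. For each x_0, f_y(x_0, y) is a polynomial in y; find its integer roots y ∈ {−4, ..., 4}, then test f_x and f at those candidates.
  x = -4: f_y(-4, y) = -6*y**2 - 34*y - 30; no integer root y with |y| ≤ 4.
  x = -3: f_y(-3, y) = -6*y**2 - 34*y - 40; vanishes at y ∈ {-4}. (-3, -4): f_x = 24 ≠ 0.
  x = -2: f_y(-2, y) = -6*y**2 - 34*y - 46; no integer root y with |y| ≤ 4.
  x = -1: f_y(-1, y) = -6*y**2 - 34*y - 48; vanishes at y ∈ {-3}. (-1, -3): f_x = 0, f = 0 — SINGULAR.
  x = 0: f_y(0, y) = -6*y**2 - 34*y - 46; no integer root y with |y| ≤ 4.
  x = 1: f_y(1, y) = -6*y**2 - 34*y - 40; vanishes at y ∈ {-4}. (1, -4): f_x = 0 but f = -1 ≠ 0.
  x = 2: f_y(2, y) = -6*y**2 - 34*y - 30; no integer root y with |y| ≤ 4.
  x = 3: f_y(3, y) = -6*y**2 - 34*y - 16; no integer root y with |y| ≤ 4.
  x = 4: f_y(4, y) = -6*y**2 - 34*y + 2; no integer root y with |y| ≤ 4.
Only singular point on the grid: (-1, -3).
Classify: substitute x = -1 + u, y = -3 + v and expand: f = u**3 + 2*u**2*v - u**2 - 2*v**3 + v**2.
No constant or linear terms (consistent with a singular point). Quadratic part: -u**2 + v**2. Cubic part: u**3 + 2*u**2*v - 2*v**3.
The quadratic part v**2 - u**2 = (v − u)(v + u) splits into two distinct linear factors, so there are two distinct tangent lines y − -3 = ±(x − -1) — this is a node (ordinary double point).
Classification: node.


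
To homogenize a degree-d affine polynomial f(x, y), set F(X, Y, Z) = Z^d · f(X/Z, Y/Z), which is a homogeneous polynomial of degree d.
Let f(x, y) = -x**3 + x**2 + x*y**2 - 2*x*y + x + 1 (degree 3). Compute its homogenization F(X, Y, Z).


F(X, Y, Z) = -X**3 + X**2*Z + X*Y**2 - 2*X*Y*Z + X*Z**2 + Z**3

deg(f) = 3.
Substitute x = X/Z, y = Y/Z into f, then multiply by Z^3.
  monomial -1·x^3·y^0 ↦ -1·X^3·Y^0·Z^0.
  monomial 1·x^2·y^0 ↦ 1·X^2·Y^0·Z^1.
  monomial 1·x^1·y^2 ↦ 1·X^1·Y^2·Z^0.
  monomial -2·x^1·y^1 ↦ -2·X^1·Y^1·Z^1.
  monomial 1·x^1·y^0 ↦ 1·X^1·Y^0·Z^2.
  monomial 1·x^0·y^0 ↦ 1·X^0·Y^0·Z^3.
Collecting: F(X, Y, Z) = -X**3 + X**2*Z + X*Y**2 - 2*X*Y*Z + X*Z**2 + Z**3.


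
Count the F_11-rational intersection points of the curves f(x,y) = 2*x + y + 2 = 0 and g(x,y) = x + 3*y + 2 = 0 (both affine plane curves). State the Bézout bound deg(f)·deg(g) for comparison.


Common zeros: {(8, 4)}; count = 1; Bézout bound = 1.

deg(f) = 1, deg(g) = 1, so Bézout bound = 1.
Scan x ∈ F_11. For each x, list the y ∈ F_11 with f(x, y) ≡ 0 and those with g(x, y) ≡ 0 (mod 11); the common zeros in that column are the intersection.
  x = 0: f ≡ 0 at y ∈ {9}; g ≡ 0 at y ∈ {3}; common: ∅.
  x = 1: f ≡ 0 at y ∈ {7}; g ≡ 0 at y ∈ {10}; common: ∅.
  x = 2: f ≡ 0 at y ∈ {5}; g ≡ 0 at y ∈ {6}; common: ∅.
  x = 3: f ≡ 0 at y ∈ {3}; g ≡ 0 at y ∈ {2}; common: ∅.
  x = 4: f ≡ 0 at y ∈ {1}; g ≡ 0 at y ∈ {9}; common: ∅.
  x = 5: f ≡ 0 at y ∈ {10}; g ≡ 0 at y ∈ {5}; common: ∅.
  x = 6: f ≡ 0 at y ∈ {8}; g ≡ 0 at y ∈ {1}; common: ∅.
  x = 7: f ≡ 0 at y ∈ {6}; g ≡ 0 at y ∈ {8}; common: ∅.
  x = 8: f ≡ 0 at y ∈ {4}; g ≡ 0 at y ∈ {4}; common: {4}.
  x = 9: f ≡ 0 at y ∈ {2}; g ≡ 0 at y ∈ {0}; common: ∅.
  x = 10: f ≡ 0 at y ∈ {0}; g ≡ 0 at y ∈ {7}; common: ∅.
Collecting: common zeros = {(8, 4)}, so the count is 1.
Comparison with the Bézout bound: 1 ≤ 1 = deg(f)·deg(g), as expected for curves with no common component (the bound is attained).


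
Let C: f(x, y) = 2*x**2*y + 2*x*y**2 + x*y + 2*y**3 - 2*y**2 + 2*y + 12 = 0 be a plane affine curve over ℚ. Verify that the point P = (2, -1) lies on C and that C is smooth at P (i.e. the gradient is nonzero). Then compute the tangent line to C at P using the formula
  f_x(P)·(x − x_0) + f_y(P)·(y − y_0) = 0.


Tangent line at P: -7*x + 14*y + 28 = 0.

Step 1: f(2, -1) = 0, so P lies on C.
Step 2: partial derivatives
  f_x(x, y) = 4*x*y + 2*y**2 + y, f_y(x, y) = 2*x**2 + 4*x*y + x + 6*y**2 - 4*y + 2.
  f_x(P) = -7, f_y(P) = 14 (gradient nonzero, so P is smooth).
Step 3: tangent line at P: -7·(x − 2) + 14·(y − -1) = 0.
Expanding: -7*x + 14*y + 28 = 0.


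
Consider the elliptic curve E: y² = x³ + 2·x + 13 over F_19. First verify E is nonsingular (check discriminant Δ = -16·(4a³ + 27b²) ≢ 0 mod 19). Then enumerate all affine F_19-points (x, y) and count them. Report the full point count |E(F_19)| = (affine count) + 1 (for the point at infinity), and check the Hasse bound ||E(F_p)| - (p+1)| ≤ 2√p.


Affine points = {(1, 4), (1, 15), (2, 5), (2, 14), (4, 3), (4, 16), (7, 3), (7, 16), (8, 3), (8, 16), (9, 0), (10, 8), (10, 11), (11, 6), (11, 13), (12, 6), (12, 13), (14, 7), (14, 12), (15, 6), (15, 13), (17, 1), (17, 18)}; affine count = 23; |E(F_19)| = 24.

Discriminant check: Δ ∝ 4a³ + 27b² = 4·2³ + 27·13² = 4·8 + 27·169 ≡ 16 (mod 19). Nonzero ⇒ E is nonsingular.
For each x ∈ F_19, compute rhs = x³ + 2·x + 13 mod 19, then count y ∈ F_19 with y² ≡ rhs.
  x = 0: rhs = 13, matching y values: none (0 points).
  x = 1: rhs = 16, matching y values: 4, 15 (2 points).
  x = 2: rhs = 6, matching y values: 5, 14 (2 points).
  x = 3: rhs = 8, matching y values: none (0 points).
  x = 4: rhs = 9, matching y values: 3, 16 (2 points).
  x = 5: rhs = 15, matching y values: none (0 points).
  x = 6: rhs = 13, matching y values: none (0 points).
  x = 7: rhs = 9, matching y values: 3, 16 (2 points).
  x = 8: rhs = 9, matching y values: 3, 16 (2 points).
  x = 9: rhs = 0, matching y values: 0 (1 points).
  x = 10: rhs = 7, matching y values: 8, 11 (2 points).
  x = 11: rhs = 17, matching y values: 6, 13 (2 points).
  x = 12: rhs = 17, matching y values: 6, 13 (2 points).
  x = 13: rhs = 13, matching y values: none (0 points).
  x = 14: rhs = 11, matching y values: 7, 12 (2 points).
  x = 15: rhs = 17, matching y values: 6, 13 (2 points).
  x = 16: rhs = 18, matching y values: none (0 points).
  x = 17: rhs = 1, matching y values: 1, 18 (2 points).
  x = 18: rhs = 10, matching y values: none (0 points).
Total affine count: 23.
Full point count |E(F_19)| = 23 + 1 = 24.
Hasse bound: |24 − (19+1)| = |4| = 4 ≤ 2√19 ≈ 8.7178 ✓.


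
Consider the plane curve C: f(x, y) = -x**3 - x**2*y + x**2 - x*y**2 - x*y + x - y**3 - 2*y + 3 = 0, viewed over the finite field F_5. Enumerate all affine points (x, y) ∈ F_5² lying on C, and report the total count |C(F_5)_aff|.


Affine F_5-points: {(0, 1), (0, 3), (2, 1), (3, 1), (3, 2), (3, 4), (4, 3)}; count = 7.

For each of the 25 pairs (x, y) ∈ F_5², evaluate f(x, y) mod 5. Record the zeros.
  x = 0: [0↦3, 1↦0, 2↦1, 3↦0, 4↦1]  zeros at y ∈ {1, 3}
  x = 1: [0↦4, 1↦3, 2↦4, 3↦1, 4↦3]  zeros at y ∈ ∅
  x = 2: [0↦1, 1↦0, 2↦4, 3↦2, 4↦3]  zeros at y ∈ {1}
  x = 3: [0↦3, 1↦0, 2↦0, 3↦2, 4↦0]  zeros at y ∈ {1, 2, 4}
  x = 4: [0↦4, 1↦2, 2↦1, 3↦0, 4↦3]  zeros at y ∈ {3}
Collecting zeros: affine points = {(0, 1), (0, 3), (2, 1), (3, 1), (3, 2), (3, 4), (4, 3)}.
Total count |C(F_5)_aff| = 7.


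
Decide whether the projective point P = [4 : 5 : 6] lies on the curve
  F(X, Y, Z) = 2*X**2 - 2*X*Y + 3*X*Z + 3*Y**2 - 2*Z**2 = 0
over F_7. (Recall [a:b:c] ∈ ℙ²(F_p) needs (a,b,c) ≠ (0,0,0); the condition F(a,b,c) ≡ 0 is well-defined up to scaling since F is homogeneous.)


F(4,5,6) ≡ 4 (mod 7); P is NOT on the curve.

Evaluate F(4, 5, 6) term-by-term (mod 7).
  2*X**2 ↦ 2·16·1·1 = 32
  -2*X*Y ↦ -2·4·5·1 = -40
  3*X*Z ↦ 3·4·1·6 = 72
  3*Y**2 ↦ 3·1·25·1 = 75
  -2*Z**2 ↦ -2·1·1·36 = -72
Sum: F(4, 5, 6) = (32) + (-40) + (72) + (75) + (-72) = 67.
Reducing mod 7: 67 ≡ 4 (mod 7).
Since F(a, b, c) ≡ 4 ≠ 0 (mod 7), P does NOT lie on the curve.


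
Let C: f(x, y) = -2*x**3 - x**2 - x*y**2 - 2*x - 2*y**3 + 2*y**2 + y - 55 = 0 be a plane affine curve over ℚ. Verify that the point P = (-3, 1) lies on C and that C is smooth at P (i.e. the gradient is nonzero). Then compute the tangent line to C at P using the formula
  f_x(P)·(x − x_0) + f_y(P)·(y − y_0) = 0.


Tangent line at P: -51*x + 5*y - 158 = 0.

Step 1: f(-3, 1) = 0, so P lies on C.
Step 2: partial derivatives
  f_x(x, y) = -6*x**2 - 2*x - y**2 - 2, f_y(x, y) = -2*x*y - 6*y**2 + 4*y + 1.
  f_x(P) = -51, f_y(P) = 5 (gradient nonzero, so P is smooth).
Step 3: tangent line at P: -51·(x − -3) + 5·(y − 1) = 0.
Expanding: -51*x + 5*y - 158 = 0.


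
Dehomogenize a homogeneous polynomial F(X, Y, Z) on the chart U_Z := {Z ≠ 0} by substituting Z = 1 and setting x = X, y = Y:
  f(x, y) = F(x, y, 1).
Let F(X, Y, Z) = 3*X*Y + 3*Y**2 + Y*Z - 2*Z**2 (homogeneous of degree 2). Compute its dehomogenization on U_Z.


f(x, y) = 3*x*y + 3*y**2 + y - 2

On U_Z we set Z = 1. Each monomial c·X^i·Y^j·Z^k in F becomes c·x^i·y^j·1^k = c·x^i·y^j.
Substituting Z = 1: F(X, Y, 1) = 3*x*y + 3*y**2 + y - 2.
Note: deg(f) ≤ deg(F) = 2; strict inequality happens when F is divisible by Z (lost terms).


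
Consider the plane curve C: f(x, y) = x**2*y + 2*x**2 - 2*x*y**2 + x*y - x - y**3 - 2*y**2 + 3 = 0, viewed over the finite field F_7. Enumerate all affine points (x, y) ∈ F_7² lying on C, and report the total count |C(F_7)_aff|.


Affine F_7-points: {(0, 1), (0, 3), (3, 1), (3, 4), (5, 6), (6, 3), (6, 5), (6, 6)}; count = 8.

For each of the 49 pairs (x, y) ∈ F_7², evaluate f(x, y) mod 7. Record the zeros.
  x = 0: [0↦3, 1↦0, 2↦1, 3↦0, 4↦5, 5↦3, 6↦2]  zeros at y ∈ {1, 3}
  x = 1: [0↦4, 1↦1, 2↦5, 3↦3, 4↦3, 5↦6, 6↦6]  zeros at y ∈ ∅
  x = 2: [0↦2, 1↦1, 2↦3, 3↦2, 4↦6, 5↦2, 6↦5]  zeros at y ∈ ∅
  x = 3: [0↦4, 1↦0, 2↦2, 3↦4, 4↦0, 5↦5, 6↦6]  zeros at y ∈ {1, 4}
  x = 4: [0↦3, 1↦5, 2↦2, 3↦2, 4↦6, 5↦1, 6↦2]  zeros at y ∈ ∅
  x = 5: [0↦6, 1↦2, 2↦3, 3↦3, 4↦3, 5↦4, 6↦0]  zeros at y ∈ {6}
  x = 6: [0↦6, 1↦5, 2↦5, 3↦0, 4↦5, 5↦0, 6↦0]  zeros at y ∈ {3, 5, 6}
Collecting zeros: affine points = {(0, 1), (0, 3), (3, 1), (3, 4), (5, 6), (6, 3), (6, 5), (6, 6)}.
Total count |C(F_7)_aff| = 8.


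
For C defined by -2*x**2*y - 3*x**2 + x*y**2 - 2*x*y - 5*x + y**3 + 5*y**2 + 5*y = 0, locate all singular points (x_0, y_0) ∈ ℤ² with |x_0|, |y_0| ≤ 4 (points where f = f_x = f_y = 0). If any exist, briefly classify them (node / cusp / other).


Singular points: {(-1, -1)}; classification: node.

Compute partial derivatives:
  f_x = -4*x*y - 6*x + y**2 - 2*y - 5.
  f_y = -2*x**2 + 2*x*y - 2*x + 3*y**2 + 10*y + 5.
Scan x_0 ∈ {−4, ..., 4}. For each x_0, f_y(x_0, y) is a polynomial in y; find its integer roots y ∈ {−4, ..., 4}, then test f_x and f at those candidates.
  x = -4: f_y(-4, y) = 3*y**2 + 2*y - 19; no integer root y with |y| ≤ 4.
  x = -3: f_y(-3, y) = 3*y**2 + 4*y - 7; vanishes at y ∈ {1}. (-3, 1): f_x = 24 ≠ 0.
  x = -2: f_y(-2, y) = 3*y**2 + 6*y + 1; no integer root y with |y| ≤ 4.
  x = -1: f_y(-1, y) = 3*y**2 + 8*y + 5; vanishes at y ∈ {-1}. (-1, -1): f_x = 0, f = 0 — SINGULAR.
  x = 0: f_y(0, y) = 3*y**2 + 10*y + 5; no integer root y with |y| ≤ 4.
  x = 1: f_y(1, y) = 3*y**2 + 12*y + 1; no integer root y with |y| ≤ 4.
  x = 2: f_y(2, y) = 3*y**2 + 14*y - 7; no integer root y with |y| ≤ 4.
  x = 3: f_y(3, y) = 3*y**2 + 16*y - 19; vanishes at y ∈ {1}. (3, 1): f_x = -36 ≠ 0.
  x = 4: f_y(4, y) = 3*y**2 + 18*y - 35; no integer root y with |y| ≤ 4.
Only singular point on the grid: (-1, -1).
Classify: substitute x = -1 + u, y = -1 + v and expand: f = -2*u**2*v - u**2 + u*v**2 + v**3 + v**2.
No constant or linear terms (consistent with a singular point). Quadratic part: -u**2 + v**2. Cubic part: -2*u**2*v + u*v**2 + v**3.
The quadratic part v**2 - u**2 = (v − u)(v + u) splits into two distinct linear factors, so there are two distinct tangent lines y − -1 = ±(x − -1) — this is a node (ordinary double point).
Classification: node.


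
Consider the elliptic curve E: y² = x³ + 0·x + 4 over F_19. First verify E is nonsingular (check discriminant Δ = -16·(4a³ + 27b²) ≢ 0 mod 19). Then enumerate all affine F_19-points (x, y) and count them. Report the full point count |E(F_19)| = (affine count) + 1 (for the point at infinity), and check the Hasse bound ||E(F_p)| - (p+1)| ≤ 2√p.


Affine points = {(0, 2), (0, 17), (1, 9), (1, 10), (4, 7), (4, 12), (6, 7), (6, 12), (7, 9), (7, 10), (9, 7), (9, 12), (10, 4), (10, 15), (11, 9), (11, 10), (13, 4), (13, 15), (15, 4), (15, 15)}; affine count = 20; |E(F_19)| = 21.

Discriminant check: Δ ∝ 4a³ + 27b² = 4·0³ + 27·4² = 4·0 + 27·16 ≡ 14 (mod 19). Nonzero ⇒ E is nonsingular.
For each x ∈ F_19, compute rhs = x³ + 0·x + 4 mod 19, then count y ∈ F_19 with y² ≡ rhs.
  x = 0: rhs = 4, matching y values: 2, 17 (2 points).
  x = 1: rhs = 5, matching y values: 9, 10 (2 points).
  x = 2: rhs = 12, matching y values: none (0 points).
  x = 3: rhs = 12, matching y values: none (0 points).
  x = 4: rhs = 11, matching y values: 7, 12 (2 points).
  x = 5: rhs = 15, matching y values: none (0 points).
  x = 6: rhs = 11, matching y values: 7, 12 (2 points).
  x = 7: rhs = 5, matching y values: 9, 10 (2 points).
  x = 8: rhs = 3, matching y values: none (0 points).
  x = 9: rhs = 11, matching y values: 7, 12 (2 points).
  x = 10: rhs = 16, matching y values: 4, 15 (2 points).
  x = 11: rhs = 5, matching y values: 9, 10 (2 points).
  x = 12: rhs = 3, matching y values: none (0 points).
  x = 13: rhs = 16, matching y values: 4, 15 (2 points).
  x = 14: rhs = 12, matching y values: none (0 points).
  x = 15: rhs = 16, matching y values: 4, 15 (2 points).
  x = 16: rhs = 15, matching y values: none (0 points).
  x = 17: rhs = 15, matching y values: none (0 points).
  x = 18: rhs = 3, matching y values: none (0 points).
Total affine count: 20.
Full point count |E(F_19)| = 20 + 1 = 21.
Hasse bound: |21 − (19+1)| = |1| = 1 ≤ 2√19 ≈ 8.7178 ✓.


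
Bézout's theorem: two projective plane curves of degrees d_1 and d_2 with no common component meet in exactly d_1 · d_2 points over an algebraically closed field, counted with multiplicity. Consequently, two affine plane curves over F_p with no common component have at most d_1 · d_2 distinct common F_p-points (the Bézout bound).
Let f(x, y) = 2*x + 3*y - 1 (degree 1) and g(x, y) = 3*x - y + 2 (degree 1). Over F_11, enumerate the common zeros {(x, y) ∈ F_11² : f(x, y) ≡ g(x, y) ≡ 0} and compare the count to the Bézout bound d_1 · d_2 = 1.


Common zeros: ∅; count = 0; Bézout bound = 1.

deg(f) = 1, deg(g) = 1, so Bézout bound = 1.
Scan x ∈ F_11. For each x, list the y ∈ F_11 with f(x, y) ≡ 0 and those with g(x, y) ≡ 0 (mod 11); the common zeros in that column are the intersection.
  x = 0: f ≡ 0 at y ∈ {4}; g ≡ 0 at y ∈ {2}; common: ∅.
  x = 1: f ≡ 0 at y ∈ {7}; g ≡ 0 at y ∈ {5}; common: ∅.
  x = 2: f ≡ 0 at y ∈ {10}; g ≡ 0 at y ∈ {8}; common: ∅.
  x = 3: f ≡ 0 at y ∈ {2}; g ≡ 0 at y ∈ {0}; common: ∅.
  x = 4: f ≡ 0 at y ∈ {5}; g ≡ 0 at y ∈ {3}; common: ∅.
  x = 5: f ≡ 0 at y ∈ {8}; g ≡ 0 at y ∈ {6}; common: ∅.
  x = 6: f ≡ 0 at y ∈ {0}; g ≡ 0 at y ∈ {9}; common: ∅.
  x = 7: f ≡ 0 at y ∈ {3}; g ≡ 0 at y ∈ {1}; common: ∅.
  x = 8: f ≡ 0 at y ∈ {6}; g ≡ 0 at y ∈ {4}; common: ∅.
  x = 9: f ≡ 0 at y ∈ {9}; g ≡ 0 at y ∈ {7}; common: ∅.
  x = 10: f ≡ 0 at y ∈ {1}; g ≡ 0 at y ∈ {10}; common: ∅.
Collecting: common zeros = ∅, so the count is 0.
Comparison with the Bézout bound: 0 ≤ 1 = deg(f)·deg(g), as expected for curves with no common component (the affine F_11-count falls short of the bound because intersections may lie at infinity, over extension fields, or carry multiplicity).


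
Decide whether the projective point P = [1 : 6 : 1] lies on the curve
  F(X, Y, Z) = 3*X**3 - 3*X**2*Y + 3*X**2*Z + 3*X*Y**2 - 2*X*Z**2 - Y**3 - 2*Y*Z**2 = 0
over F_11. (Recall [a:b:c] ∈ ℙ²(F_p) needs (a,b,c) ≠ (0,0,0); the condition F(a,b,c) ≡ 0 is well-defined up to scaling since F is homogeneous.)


F(1,6,1) ≡ 9 (mod 11); P is NOT on the curve.

Evaluate F(1, 6, 1) term-by-term (mod 11).
  3*X**3 ↦ 3·1·1·1 = 3
  -3*X**2*Y ↦ -3·1·6·1 = -18
  3*X**2*Z ↦ 3·1·1·1 = 3
  3*X*Y**2 ↦ 3·1·36·1 = 108
  -2*X*Z**2 ↦ -2·1·1·1 = -2
  -Y**3 ↦ -1·1·216·1 = -216
  -2*Y*Z**2 ↦ -2·1·6·1 = -12
Sum: F(1, 6, 1) = (3) + (-18) + (3) + (108) + (-2) + (-216) + (-12) = -134.
Reducing mod 11: -134 ≡ 9 (mod 11).
Since F(a, b, c) ≡ 9 ≠ 0 (mod 11), P does NOT lie on the curve.


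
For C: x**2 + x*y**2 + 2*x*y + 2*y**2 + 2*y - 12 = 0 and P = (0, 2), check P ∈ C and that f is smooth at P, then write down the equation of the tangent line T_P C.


Tangent line at P: 8*x + 10*y - 20 = 0.

Step 1: f(0, 2) = 0, so P lies on C.
Step 2: partial derivatives
  f_x(x, y) = 2*x + y**2 + 2*y, f_y(x, y) = 2*x*y + 2*x + 4*y + 2.
  f_x(P) = 8, f_y(P) = 10 (gradient nonzero, so P is smooth).
Step 3: tangent line at P: 8·(x − 0) + 10·(y − 2) = 0.
Expanding: 8*x + 10*y - 20 = 0.


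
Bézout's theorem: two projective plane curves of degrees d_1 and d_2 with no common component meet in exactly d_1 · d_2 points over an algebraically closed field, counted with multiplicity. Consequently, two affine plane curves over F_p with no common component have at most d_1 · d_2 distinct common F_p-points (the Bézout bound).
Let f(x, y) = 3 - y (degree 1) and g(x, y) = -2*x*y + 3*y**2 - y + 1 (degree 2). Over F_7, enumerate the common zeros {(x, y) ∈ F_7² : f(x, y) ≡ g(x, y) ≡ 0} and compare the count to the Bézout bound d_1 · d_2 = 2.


Common zeros: {(3, 3)}; count = 1; Bézout bound = 2.

deg(f) = 1, deg(g) = 2, so Bézout bound = 2.
Scan x ∈ F_7. For each x, list the y ∈ F_7 with f(x, y) ≡ 0 and those with g(x, y) ≡ 0 (mod 7); the common zeros in that column are the intersection.
  x = 0: f ≡ 0 at y ∈ {3}; g ≡ 0 at y ∈ ∅; common: ∅.
  x = 1: f ≡ 0 at y ∈ {3}; g ≡ 0 at y ∈ {2, 6}; common: ∅.
  x = 2: f ≡ 0 at y ∈ {3}; g ≡ 0 at y ∈ ∅; common: ∅.
  x = 3: f ≡ 0 at y ∈ {3}; g ≡ 0 at y ∈ {3, 4}; common: {3}.
  x = 4: f ≡ 0 at y ∈ {3}; g ≡ 0 at y ∈ ∅; common: ∅.
  x = 5: f ≡ 0 at y ∈ {3}; g ≡ 0 at y ∈ {1, 5}; common: ∅.
  x = 6: f ≡ 0 at y ∈ {3}; g ≡ 0 at y ∈ ∅; common: ∅.
Collecting: common zeros = {(3, 3)}, so the count is 1.
Comparison with the Bézout bound: 1 ≤ 2 = deg(f)·deg(g), as expected for curves with no common component (the affine F_7-count falls short of the bound because intersections may lie at infinity, over extension fields, or carry multiplicity).


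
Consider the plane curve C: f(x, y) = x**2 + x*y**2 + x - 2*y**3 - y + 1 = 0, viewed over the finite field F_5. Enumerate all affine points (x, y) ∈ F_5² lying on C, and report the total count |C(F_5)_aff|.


Affine F_5-points: {(1, 3), (4, 3)}; count = 2.

For each of the 25 pairs (x, y) ∈ F_5², evaluate f(x, y) mod 5. Record the zeros.
  x = 0: [0↦1, 1↦3, 2↦3, 3↦4, 4↦4]  zeros at y ∈ ∅
  x = 1: [0↦3, 1↦1, 2↦4, 3↦0, 4↦2]  zeros at y ∈ {3}
  x = 2: [0↦2, 1↦1, 2↦2, 3↦3, 4↦2]  zeros at y ∈ ∅
  x = 3: [0↦3, 1↦3, 2↦2, 3↦3, 4↦4]  zeros at y ∈ ∅
  x = 4: [0↦1, 1↦2, 2↦4, 3↦0, 4↦3]  zeros at y ∈ {3}
Collecting zeros: affine points = {(1, 3), (4, 3)}.
Total count |C(F_5)_aff| = 2.


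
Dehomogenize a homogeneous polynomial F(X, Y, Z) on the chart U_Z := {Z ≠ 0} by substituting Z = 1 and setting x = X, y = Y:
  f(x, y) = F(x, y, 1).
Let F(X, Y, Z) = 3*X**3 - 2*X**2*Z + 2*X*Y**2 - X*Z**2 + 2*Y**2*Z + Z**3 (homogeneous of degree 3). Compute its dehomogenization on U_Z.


f(x, y) = 3*x**3 - 2*x**2 + 2*x*y**2 - x + 2*y**2 + 1

On U_Z we set Z = 1. Each monomial c·X^i·Y^j·Z^k in F becomes c·x^i·y^j·1^k = c·x^i·y^j.
Substituting Z = 1: F(X, Y, 1) = 3*x**3 - 2*x**2 + 2*x*y**2 - x + 2*y**2 + 1.
Note: deg(f) ≤ deg(F) = 3; strict inequality happens when F is divisible by Z (lost terms).


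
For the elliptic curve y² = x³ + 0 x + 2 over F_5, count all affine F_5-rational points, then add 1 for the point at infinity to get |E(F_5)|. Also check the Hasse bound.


Affine points = {(2, 0), (3, 2), (3, 3), (4, 1), (4, 4)}; affine count = 5; |E(F_5)| = 6.

Discriminant check: Δ ∝ 4a³ + 27b² = 4·0³ + 27·2² = 4·0 + 27·4 ≡ 3 (mod 5). Nonzero ⇒ E is nonsingular.
For each x ∈ F_5, compute rhs = x³ + 0·x + 2 mod 5, then count y ∈ F_5 with y² ≡ rhs.
  x = 0: rhs = 2, matching y values: none (0 points).
  x = 1: rhs = 3, matching y values: none (0 points).
  x = 2: rhs = 0, matching y values: 0 (1 points).
  x = 3: rhs = 4, matching y values: 2, 3 (2 points).
  x = 4: rhs = 1, matching y values: 1, 4 (2 points).
Total affine count: 5.
Full point count |E(F_5)| = 5 + 1 = 6.
Hasse bound: |6 − (5+1)| = |0| = 0 ≤ 2√5 ≈ 4.4721 ✓.


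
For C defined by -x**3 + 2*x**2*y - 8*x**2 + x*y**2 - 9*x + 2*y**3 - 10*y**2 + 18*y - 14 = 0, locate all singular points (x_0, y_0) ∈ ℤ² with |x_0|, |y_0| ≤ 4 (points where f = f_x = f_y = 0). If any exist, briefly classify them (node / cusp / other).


Singular points: {(-1, 2)}; classification: node.

Compute partial derivatives:
  f_x = -3*x**2 + 4*x*y - 16*x + y**2 - 9.
  f_y = 2*x**2 + 2*x*y + 6*y**2 - 20*y + 18.
Scan x_0 ∈ {−4, ..., 4}. For each x_0, f_y(x_0, y) is a polynomial in y; find its integer roots y ∈ {−4, ..., 4}, then test f_x and f at those candidates.
  x = -4: f_y(-4, y) = 6*y**2 - 28*y + 50; no integer root y with |y| ≤ 4.
  x = -3: f_y(-3, y) = 6*y**2 - 26*y + 36; no integer root y with |y| ≤ 4.
  x = -2: f_y(-2, y) = 6*y**2 - 24*y + 26; no integer root y with |y| ≤ 4.
  x = -1: f_y(-1, y) = 6*y**2 - 22*y + 20; vanishes at y ∈ {2}. (-1, 2): f_x = 0, f = 0 — SINGULAR.
  x = 0: f_y(0, y) = 6*y**2 - 20*y + 18; no integer root y with |y| ≤ 4.
  x = 1: f_y(1, y) = 6*y**2 - 18*y + 20; no integer root y with |y| ≤ 4.
  x = 2: f_y(2, y) = 6*y**2 - 16*y + 26; no integer root y with |y| ≤ 4.
  x = 3: f_y(3, y) = 6*y**2 - 14*y + 36; no integer root y with |y| ≤ 4.
  x = 4: f_y(4, y) = 6*y**2 - 12*y + 50; no integer root y with |y| ≤ 4.
Only singular point on the grid: (-1, 2).
Classify: substitute x = -1 + u, y = 2 + v and expand: f = -u**3 + 2*u**2*v - u**2 + u*v**2 + 2*v**3 + v**2.
No constant or linear terms (consistent with a singular point). Quadratic part: -u**2 + v**2. Cubic part: -u**3 + 2*u**2*v + u*v**2 + 2*v**3.
The quadratic part v**2 - u**2 = (v − u)(v + u) splits into two distinct linear factors, so there are two distinct tangent lines y − 2 = ±(x − -1) — this is a node (ordinary double point).
Classification: node.


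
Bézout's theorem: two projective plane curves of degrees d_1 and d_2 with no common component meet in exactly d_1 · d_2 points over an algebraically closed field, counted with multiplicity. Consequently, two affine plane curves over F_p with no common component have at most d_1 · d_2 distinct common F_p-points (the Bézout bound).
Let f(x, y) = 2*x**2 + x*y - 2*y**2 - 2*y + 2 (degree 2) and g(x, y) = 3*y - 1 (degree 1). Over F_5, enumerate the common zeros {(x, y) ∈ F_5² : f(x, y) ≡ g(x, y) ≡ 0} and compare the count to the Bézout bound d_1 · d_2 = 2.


Common zeros: {(0, 2), (4, 2)}; count = 2; Bézout bound = 2.

deg(f) = 2, deg(g) = 1, so Bézout bound = 2.
Scan x ∈ F_5. For each x, list the y ∈ F_5 with f(x, y) ≡ 0 and those with g(x, y) ≡ 0 (mod 5); the common zeros in that column are the intersection.
  x = 0: f ≡ 0 at y ∈ {2}; g ≡ 0 at y ∈ {2}; common: {2}.
  x = 1: f ≡ 0 at y ∈ ∅; g ≡ 0 at y ∈ {2}; common: ∅.
  x = 2: f ≡ 0 at y ∈ {0}; g ≡ 0 at y ∈ {2}; common: ∅.
  x = 3: f ≡ 0 at y ∈ {0, 3}; g ≡ 0 at y ∈ {2}; common: ∅.
  x = 4: f ≡ 0 at y ∈ {2, 4}; g ≡ 0 at y ∈ {2}; common: {2}.
Collecting: common zeros = {(0, 2), (4, 2)}, so the count is 2.
Comparison with the Bézout bound: 2 ≤ 2 = deg(f)·deg(g), as expected for curves with no common component (the bound is attained).


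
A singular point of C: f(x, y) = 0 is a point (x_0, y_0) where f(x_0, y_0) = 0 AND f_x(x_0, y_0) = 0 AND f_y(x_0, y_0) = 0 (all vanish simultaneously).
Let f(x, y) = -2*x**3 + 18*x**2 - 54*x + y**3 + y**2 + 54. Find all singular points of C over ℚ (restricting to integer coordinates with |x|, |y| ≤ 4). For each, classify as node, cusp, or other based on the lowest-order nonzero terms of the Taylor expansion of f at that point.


Singular points: {(3, 0)}; classification: cusp.

Compute partial derivatives:
  f_x = -6*x**2 + 36*x - 54.
  f_y = 3*y**2 + 2*y.
Scan x_0 ∈ {−4, ..., 4}. For each x_0, f_y(x_0, y) is a polynomial in y; find its integer roots y ∈ {−4, ..., 4}, then test f_x and f at those candidates.
  x = -4: f_y(-4, y) = 3*y**2 + 2*y; vanishes at y ∈ {0}. (-4, 0): f_x = -294 ≠ 0.
  x = -3: f_y(-3, y) = 3*y**2 + 2*y; vanishes at y ∈ {0}. (-3, 0): f_x = -216 ≠ 0.
  x = -2: f_y(-2, y) = 3*y**2 + 2*y; vanishes at y ∈ {0}. (-2, 0): f_x = -150 ≠ 0.
  x = -1: f_y(-1, y) = 3*y**2 + 2*y; vanishes at y ∈ {0}. (-1, 0): f_x = -96 ≠ 0.
  x = 0: f_y(0, y) = 3*y**2 + 2*y; vanishes at y ∈ {0}. (0, 0): f_x = -54 ≠ 0.
  x = 1: f_y(1, y) = 3*y**2 + 2*y; vanishes at y ∈ {0}. (1, 0): f_x = -24 ≠ 0.
  x = 2: f_y(2, y) = 3*y**2 + 2*y; vanishes at y ∈ {0}. (2, 0): f_x = -6 ≠ 0.
  x = 3: f_y(3, y) = 3*y**2 + 2*y; vanishes at y ∈ {0}. (3, 0): f_x = 0, f = 0 — SINGULAR.
  x = 4: f_y(4, y) = 3*y**2 + 2*y; vanishes at y ∈ {0}. (4, 0): f_x = -6 ≠ 0.
Only singular point on the grid: (3, 0).
Classify: substitute x = 3 + u, y = 0 + v and expand: f = -2*u**3 + v**3 + v**2.
No constant or linear terms (consistent with a singular point). Quadratic part: v**2. Cubic part: -2*u**3 + v**3.
The quadratic part v**2 is a perfect square, so there is a single (double) tangent line v = 0, i.e. y = 0. Restricting the cubic part to that line (v = 0) leaves -2*u**3 ≠ 0, so f is not divisible by v and the branch is v² ≈ 2*u**3 to lowest order — this is a cusp.
Classification: cusp.


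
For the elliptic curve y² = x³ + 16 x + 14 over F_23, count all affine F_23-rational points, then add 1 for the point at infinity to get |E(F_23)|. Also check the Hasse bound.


Affine points = {(1, 10), (1, 13), (2, 10), (2, 13), (4, 2), (4, 21), (5, 9), (5, 14), (6, 2), (6, 21), (7, 3), (7, 20), (9, 6), (9, 17), (10, 1), (10, 22), (11, 7), (11, 16), (12, 5), (12, 18), (13, 2), (13, 21), (15, 8), (15, 15), (17, 1), (17, 22), (18, 4), (18, 19), (19, 1), (19, 22), (20, 10), (20, 13)}; affine count = 32; |E(F_23)| = 33.

Discriminant check: Δ ∝ 4a³ + 27b² = 4·16³ + 27·14² = 4·4096 + 27·196 ≡ 10 (mod 23). Nonzero ⇒ E is nonsingular.
For each x ∈ F_23, compute rhs = x³ + 16·x + 14 mod 23, then count y ∈ F_23 with y² ≡ rhs.
  x = 0: rhs = 14, matching y values: none (0 points).
  x = 1: rhs = 8, matching y values: 10, 13 (2 points).
  x = 2: rhs = 8, matching y values: 10, 13 (2 points).
  x = 3: rhs = 20, matching y values: none (0 points).
  x = 4: rhs = 4, matching y values: 2, 21 (2 points).
  x = 5: rhs = 12, matching y values: 9, 14 (2 points).
  x = 6: rhs = 4, matching y values: 2, 21 (2 points).
  x = 7: rhs = 9, matching y values: 3, 20 (2 points).
  x = 8: rhs = 10, matching y values: none (0 points).
  x = 9: rhs = 13, matching y values: 6, 17 (2 points).
  x = 10: rhs = 1, matching y values: 1, 22 (2 points).
  x = 11: rhs = 3, matching y values: 7, 16 (2 points).
  x = 12: rhs = 2, matching y values: 5, 18 (2 points).
  x = 13: rhs = 4, matching y values: 2, 21 (2 points).
  x = 14: rhs = 15, matching y values: none (0 points).
  x = 15: rhs = 18, matching y values: 8, 15 (2 points).
  x = 16: rhs = 19, matching y values: none (0 points).
  x = 17: rhs = 1, matching y values: 1, 22 (2 points).
  x = 18: rhs = 16, matching y values: 4, 19 (2 points).
  x = 19: rhs = 1, matching y values: 1, 22 (2 points).
  x = 20: rhs = 8, matching y values: 10, 13 (2 points).
  x = 21: rhs = 20, matching y values: none (0 points).
  x = 22: rhs = 20, matching y values: none (0 points).
Total affine count: 32.
Full point count |E(F_23)| = 32 + 1 = 33.
Hasse bound: |33 − (23+1)| = |9| = 9 ≤ 2√23 ≈ 9.5917 ✓.
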